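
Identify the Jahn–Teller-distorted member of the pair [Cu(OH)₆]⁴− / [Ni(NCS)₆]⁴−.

[Cu(OH)₆]⁴−: Summing ligand charges against the −4 overall charge gives an oxidation state of +2 for copper. Group 11 minus oxidation state 2 gives a d⁹ configuration. The t₂g⁶e_g³ configuration has an unevenly filled e_g set; the Jahn–Teller theorem predicts a tetragonal distortion (typically axial elongation) to lift the degeneracy.
[Ni(NCS)₆]⁴−: Each isothiocyanate is −1; balancing the −4 overall charge requires Ni(II). Group 10 minus oxidation state 2 gives a d⁸ configuration. The d⁸ configuration leaves the e_g set evenly filled (or empty) — no strong Jahn–Teller driving force.

[Cu(OH)₆]⁴−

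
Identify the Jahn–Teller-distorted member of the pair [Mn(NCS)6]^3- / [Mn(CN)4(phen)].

[Mn(NCS)6]^3-: Each isothiocyanate is −1; balancing the −3 overall charge requires Mn(III). Mn sits in group 7, so the d-electron count is 7 − 3 = 4. Isothiocyanate is a weak-field ligand for a first-row metal, so the complex is high-spin. The t₂g³e_g¹ (high-spin) configuration has an unevenly filled e_g set; the Jahn–Teller theorem predicts a tetragonal distortion (typically axial elongation) to lift the degeneracy.
[Mn(CN)4(phen)]: Summing ligand charges against the 0 overall charge gives an oxidation state of +4 for manganese. Mn sits in group 7, so the d-electron count is 7 − 4 = 3. The d³ configuration leaves the e_g set evenly filled (or empty) — no strong Jahn–Teller driving force.

[Mn(NCS)6]^3-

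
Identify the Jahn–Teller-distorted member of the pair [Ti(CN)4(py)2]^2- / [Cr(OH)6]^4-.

[Ti(CN)4(py)2]^2-: Ligand charges: each cyanide is −1; pyridine is neutral. With an overall charge of −2 the titanium centre must be in the +2 oxidation state. Ti sits in group 4, so the d-electron count is 4 − 2 = 2. The d² configuration leaves the e_g set evenly filled (or empty) — no strong Jahn–Teller driving force.
[Cr(OH)6]^4-: Ligand charges: each hydroxide is −1. With an overall charge of −4 the chromium centre must be in the +2 oxidation state. Group 6 minus oxidation state 2 gives a d⁴ configuration. Hydroxide is a weak-field ligand for a first-row metal, so the complex is high-spin. The t₂g³e_g¹ (high-spin) configuration has an unevenly filled e_g set; the Jahn–Teller theorem predicts a tetragonal distortion (typically axial elongation) to lift the degeneracy.

[Cr(OH)6]^4-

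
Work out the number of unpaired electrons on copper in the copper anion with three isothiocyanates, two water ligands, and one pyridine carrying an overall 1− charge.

1

Ligand charges: each isothiocyanate is −1; water is neutral; pyridine is neutral. With an overall charge of −1 the copper centre must be in the +2 oxidation state.
Group 11 minus oxidation state 2 gives a d⁹ configuration.
In an octahedral field the d⁹ configuration is t₂g⁶e_g³ (only one arrangement possible), giving 1 unpaired electron.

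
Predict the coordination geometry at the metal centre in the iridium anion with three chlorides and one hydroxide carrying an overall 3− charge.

Ligand charges: each chloride is −1; each hydroxide is −1. With an overall charge of −3 the iridium centre must be in the +1 oxidation state.
Ir sits in group 9, so the d-electron count is 9 − 1 = 8.
With 4 monodentate ligands the coordination number is 4.
A 5d d⁸ ion has a large crystal-field splitting; square planar leaves the high-energy d_{x²−y²} orbital empty and maximises CFSE.

square planar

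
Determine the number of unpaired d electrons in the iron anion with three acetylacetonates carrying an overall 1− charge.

4 unpaired electrons

Ligand charges: each acetylacetonate is −1. With an overall charge of −1 the iron centre must be in the +2 oxidation state.
Iron is a group-8 element; Fe(II) is therefore d⁶.
Counting donor atoms: 3×acetylacetonate (bidentate) → 6 donors. Coordination number = 6.
The spin state decides the count: Acetylacetonate is a weak-field ligand for a first-row metal, so the complex is high-spin.
An octahedral high-spin d⁶ ion is t₂g⁴e_g², giving 4 unpaired electrons.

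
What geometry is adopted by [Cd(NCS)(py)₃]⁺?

Ligand charges: each isothiocyanate is −1; pyridine is neutral. With an overall charge of +1 the cadmium centre must be in the +2 oxidation state.
Cd sits in group 12, so the d-electron count is 12 − 2 = 10.
Coordination number: 4.
A d¹⁰ ion has no crystal-field stabilisation preference between square planar and tetrahedral, so four ligands adopt the sterically favoured tetrahedral geometry.

tetrahedral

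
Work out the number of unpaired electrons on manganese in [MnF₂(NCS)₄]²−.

3

Each fluoride is −1; each isothiocyanate is −1; balancing the −2 overall charge requires Mn(IV).
Mn sits in group 7, so the d-electron count is 7 − 4 = 3.
In an octahedral field the d³ configuration is t₂g³e_g⁰ (only one arrangement possible), giving 3 unpaired electrons.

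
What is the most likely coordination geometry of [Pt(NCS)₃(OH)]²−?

Summing ligand charges against the −2 overall charge gives an oxidation state of +2 for platinum.
Platinum is a group-10 element; Pt(II) is therefore d⁸.
With 4 monodentate ligands the coordination number is 4.
A 5d d⁸ ion has a large crystal-field splitting; square planar leaves the high-energy d_{x²−y²} orbital empty and maximises CFSE.

square planar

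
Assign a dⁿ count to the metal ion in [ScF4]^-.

d0

Ligand charges: each fluoride is −1. With an overall charge of −1 the scandium centre must be in the +3 oxidation state.
Sc sits in group 3, so the d-electron count is 3 − 3 = 0.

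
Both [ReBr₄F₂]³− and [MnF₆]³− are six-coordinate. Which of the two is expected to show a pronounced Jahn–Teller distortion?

[MnF₆]³−

[ReBr₄F₂]³−: Ligand charges: each bromide is −1; each fluoride is −1. With an overall charge of −3 the rhenium centre must be in the +3 oxidation state. Re sits in group 7, so the d-electron count is 7 − 3 = 4. A 5d ion has a large Δₒ and is invariably low-spin. The d⁴ configuration leaves the e_g set evenly filled (or empty) — no strong Jahn–Teller driving force.
[MnF₆]³−: Ligand charges: each fluoride is −1. With an overall charge of −3 the manganese centre must be in the +3 oxidation state. Group 7 minus oxidation state 3 gives a d⁴ configuration. Fluoride is a weak-field ligand for a first-row metal, so the complex is high-spin. The t₂g³e_g¹ (high-spin) configuration has an unevenly filled e_g set; the Jahn–Teller theorem predicts a tetragonal distortion (typically axial elongation) to lift the degeneracy.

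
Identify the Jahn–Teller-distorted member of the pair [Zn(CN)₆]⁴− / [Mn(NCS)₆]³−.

[Mn(NCS)₆]³−

[Zn(CN)₆]⁴−: Each cyanide is −1; balancing the −4 overall charge requires Zn(II). Zinc is a group-12 element; Zn(II) is therefore d¹⁰. The d¹⁰ configuration leaves the e_g set evenly filled (or empty) — no strong Jahn–Teller driving force.
[Mn(NCS)₆]³−: Summing ligand charges against the −3 overall charge gives an oxidation state of +3 for manganese. Group 7 minus oxidation state 3 gives a d⁴ configuration. Isothiocyanate is a weak-field ligand for a first-row metal, so the complex is high-spin. The t₂g³e_g¹ (high-spin) configuration has an unevenly filled e_g set; the Jahn–Teller theorem predicts a tetragonal distortion (typically axial elongation) to lift the degeneracy.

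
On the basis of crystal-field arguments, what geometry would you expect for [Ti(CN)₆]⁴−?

octahedral

Summing ligand charges against the −4 overall charge gives an oxidation state of +2 for titanium.
Group 4 minus oxidation state 2 gives a d² configuration.
With 6 monodentate ligands the coordination number is 6.
Six donors around a single metal centre give an octahedral coordination sphere.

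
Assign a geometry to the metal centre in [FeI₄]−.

tetrahedral

Summing ligand charges against the −1 overall charge gives an oxidation state of +3 for iron.
Fe sits in group 8, so the d-electron count is 8 − 3 = 5.
Coordination number: 4.
Iodide is a weak-field ligand.
A high-spin d⁵ ion has zero CFSE in either geometry, so four ligands adopt the sterically favoured tetrahedral geometry.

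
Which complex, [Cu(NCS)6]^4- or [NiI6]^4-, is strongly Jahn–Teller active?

[Cu(NCS)6]^4-: Each isothiocyanate is −1; balancing the −4 overall charge requires Cu(II). Copper is a group-11 element; Cu(II) is therefore d⁹. The t₂g⁶e_g³ configuration has an unevenly filled e_g set; the Jahn–Teller theorem predicts a tetragonal distortion (typically axial elongation) to lift the degeneracy.
[NiI6]^4-: Summing ligand charges against the −4 overall charge gives an oxidation state of +2 for nickel. Group 10 minus oxidation state 2 gives a d⁸ configuration. The d⁸ configuration leaves the e_g set evenly filled (or empty) — no strong Jahn–Teller driving force.

[Cu(NCS)6]^4-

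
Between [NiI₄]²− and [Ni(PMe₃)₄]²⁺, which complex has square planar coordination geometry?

For [NiI₄]²−: Summing ligand charges against the −2 overall charge gives an oxidation state of +2 for nickel. Group 10 minus oxidation state 2 gives a d⁸ configuration. Iodide is a weak-field ligand. With weak-field ligands the CFSE gain from square planar is small, so a 3d d⁸ ion takes the sterically preferred tetrahedral geometry. → tetrahedral.
For [Ni(PMe₃)₄]²⁺: Summing ligand charges against the +2 overall charge gives an oxidation state of +2 for nickel. Nickel is a group-10 element; Ni(II) is therefore d⁸. Trimethylphosphine is a strong-field ligand (high in the spectrochemical series). A 3d d⁸ ion with strong-field ligands gains enough CFSE to favour square planar over tetrahedral. → square planar.

[Ni(PMe₃)₄]²⁺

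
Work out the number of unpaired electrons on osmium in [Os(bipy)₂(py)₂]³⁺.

1 unpaired electron

Summing ligand charges against the +3 overall charge gives an oxidation state of +3 for osmium.
Osmium is a group-8 element; Os(III) is therefore d⁵.
Counting donor atoms: 2×2,2′-bipyridine (bidentate) → 4 donors; 2×pyridine (monodentate) → 2 donors. Coordination number = 6.
The spin state decides the count: a 5d ion has a large Δₒ and is invariably low-spin.
An octahedral low-spin d⁵ ion is t₂g⁵e_g⁰, giving 1 unpaired electron.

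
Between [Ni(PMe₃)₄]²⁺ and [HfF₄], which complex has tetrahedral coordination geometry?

[HfF₄]

For [Ni(PMe₃)₄]²⁺: Summing ligand charges against the +2 overall charge gives an oxidation state of +2 for nickel. Ni sits in group 10, so the d-electron count is 10 − 2 = 8. Trimethylphosphine is a strong-field ligand (high in the spectrochemical series). A 3d d⁸ ion with strong-field ligands gains enough CFSE to favour square planar over tetrahedral. → square planar.
For [HfF₄]: Each fluoride is −1; balancing the 0 overall charge requires Hf(IV). Group 4 minus oxidation state 4 gives a d⁰ configuration. A d⁰ ion has no crystal-field stabilisation preference between square planar and tetrahedral, so four ligands adopt the sterically favoured tetrahedral geometry. → tetrahedral.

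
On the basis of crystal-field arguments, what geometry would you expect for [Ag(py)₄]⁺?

tetrahedral

Ligand charges: pyridine is neutral. With an overall charge of +1 the silver centre must be in the +1 oxidation state.
Ag sits in group 11, so the d-electron count is 11 − 1 = 10.
Coordination number: 4.
A d¹⁰ ion has no crystal-field stabilisation preference between square planar and tetrahedral, so four ligands adopt the sterically favoured tetrahedral geometry.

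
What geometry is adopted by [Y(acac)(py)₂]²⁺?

tetrahedral

Summing ligand charges against the +2 overall charge gives an oxidation state of +3 for yttrium.
Yttrium is a group-3 element; Y(III) is therefore d⁰.
Counting donor atoms: 1×acetylacetonate (bidentate) → 2 donors; 2×pyridine (monodentate) → 2 donors. Coordination number = 4.
A d⁰ ion has no crystal-field stabilisation preference between square planar and tetrahedral, so four ligands adopt the sterically favoured tetrahedral geometry.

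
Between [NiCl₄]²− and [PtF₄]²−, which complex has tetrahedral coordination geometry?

[NiCl₄]²−

For [NiCl₄]²−: Summing ligand charges against the −2 overall charge gives an oxidation state of +2 for nickel. Ni sits in group 10, so the d-electron count is 10 − 2 = 8. Chloride is a weak-field ligand. With weak-field ligands the CFSE gain from square planar is small, so a 3d d⁸ ion takes the sterically preferred tetrahedral geometry. → tetrahedral.
For [PtF₄]²−: Summing ligand charges against the −2 overall charge gives an oxidation state of +2 for platinum. Pt sits in group 10, so the d-electron count is 10 − 2 = 8. A 5d d⁸ ion has a large crystal-field splitting; square planar leaves the high-energy d_{x²−y²} orbital empty and maximises CFSE. → square planar.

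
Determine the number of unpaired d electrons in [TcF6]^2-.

3 unpaired electrons

Each fluoride is −1; balancing the −2 overall charge requires Tc(IV).
Tc sits in group 7, so the d-electron count is 7 − 4 = 3.
In an octahedral field the d³ configuration is t₂g³e_g⁰ (only one arrangement possible), giving 3 unpaired electrons.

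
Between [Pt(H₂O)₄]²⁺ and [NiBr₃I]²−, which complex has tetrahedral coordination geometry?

[NiBr₃I]²−

For [Pt(H₂O)₄]²⁺: Water is neutral; balancing the +2 overall charge requires Pt(II). Pt sits in group 10, so the d-electron count is 10 − 2 = 8. A 5d d⁸ ion has a large crystal-field splitting; square planar leaves the high-energy d_{x²−y²} orbital empty and maximises CFSE. → square planar.
For [NiBr₃I]²−: Ligand charges: each bromide is −1; each iodide is −1. With an overall charge of −2 the nickel centre must be in the +2 oxidation state. Nickel is a group-10 element; Ni(II) is therefore d⁸. Bromide and iodide are weak-field ligands. With weak-field ligands the CFSE gain from square planar is small, so a 3d d⁸ ion takes the sterically preferred tetrahedral geometry. → tetrahedral.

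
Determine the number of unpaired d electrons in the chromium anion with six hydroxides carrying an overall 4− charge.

Summing ligand charges against the −4 overall charge gives an oxidation state of +2 for chromium.
Cr sits in group 6, so the d-electron count is 6 − 2 = 4.
The spin state decides the count: Hydroxide is a weak-field ligand for a first-row metal, so the complex is high-spin.
An octahedral high-spin d⁴ ion is t₂g³e_g¹, giving 4 unpaired electrons.

4 unpaired electrons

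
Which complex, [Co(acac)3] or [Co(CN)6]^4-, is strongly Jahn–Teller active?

[Co(CN)6]^4-

[Co(acac)3]: Each acetylacetonate is −1; balancing the 0 overall charge requires Co(III). Co sits in group 9, so the d-electron count is 9 − 3 = 6. Co(III) has an exceptionally large octahedral splitting and is low-spin with essentially every ligand except fluoride. The d⁶ configuration leaves the e_g set evenly filled (or empty) — no strong Jahn–Teller driving force.
[Co(CN)6]^4-: Each cyanide is −1; balancing the −4 overall charge requires Co(II). Group 9 minus oxidation state 2 gives a d⁷ configuration. Cyanide is a strong-field ligand (high in the spectrochemical series) for a first-row metal, so the complex is low-spin. The t₂g⁶e_g¹ (low-spin) configuration has an unevenly filled e_g set; the Jahn–Teller theorem predicts a tetragonal distortion (typically axial elongation) to lift the degeneracy.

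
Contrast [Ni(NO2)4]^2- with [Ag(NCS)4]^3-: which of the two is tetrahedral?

[Ag(NCS)4]^3-

For [Ni(NO2)4]^2-: Each nitro (N-bound nitrite) is −1; balancing the −2 overall charge requires Ni(II). Nickel is a group-10 element; Ni(II) is therefore d⁸. Nitro (N-bound nitrite) is a strong-field ligand (high in the spectrochemical series). A 3d d⁸ ion with strong-field ligands gains enough CFSE to favour square planar over tetrahedral. → square planar.
For [Ag(NCS)4]^3-: Each isothiocyanate is −1; balancing the −3 overall charge requires Ag(I). Group 11 minus oxidation state 1 gives a d¹⁰ configuration. A d¹⁰ ion has no crystal-field stabilisation preference between square planar and tetrahedral, so four ligands adopt the sterically favoured tetrahedral geometry. → tetrahedral.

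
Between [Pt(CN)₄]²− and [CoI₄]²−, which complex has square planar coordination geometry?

[Pt(CN)₄]²−

For [Pt(CN)₄]²−: Ligand charges: each cyanide is −1. With an overall charge of −2 the platinum centre must be in the +2 oxidation state. Pt sits in group 10, so the d-electron count is 10 − 2 = 8. A 5d d⁸ ion has a large crystal-field splitting; square planar leaves the high-energy d_{x²−y²} orbital empty and maximises CFSE. → square planar.
For [CoI₄]²−: Summing ligand charges against the −2 overall charge gives an oxidation state of +2 for cobalt. Co sits in group 9, so the d-electron count is 9 − 2 = 7. For a high-spin 3d d⁷ ion with weak-field ligands the small Δₜ gives little square-planar CFSE advantage, so four ligands adopt the sterically favoured tetrahedral geometry. → tetrahedral.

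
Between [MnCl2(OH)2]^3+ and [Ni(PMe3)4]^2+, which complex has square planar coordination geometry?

For [MnCl2(OH)2]^3+: Each chloride is −1; each hydroxide is −1; balancing the +3 overall charge requires Mn(VII). Manganese is a group-7 element; Mn(VII) is therefore d⁰. A d⁰ ion has no crystal-field stabilisation preference between square planar and tetrahedral, so four ligands adopt the sterically favoured tetrahedral geometry. → tetrahedral.
For [Ni(PMe3)4]^2+: Summing ligand charges against the +2 overall charge gives an oxidation state of +2 for nickel. Group 10 minus oxidation state 2 gives a d⁸ configuration. Trimethylphosphine is a strong-field ligand (high in the spectrochemical series). A 3d d⁸ ion with strong-field ligands gains enough CFSE to favour square planar over tetrahedral. → square planar.

[Ni(PMe3)4]^2+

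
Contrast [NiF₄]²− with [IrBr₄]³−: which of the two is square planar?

For [NiF₄]²−: Ligand charges: each fluoride is −1. With an overall charge of −2 the nickel centre must be in the +2 oxidation state. Group 10 minus oxidation state 2 gives a d⁸ configuration. Fluoride is a weak-field ligand. With weak-field ligands the CFSE gain from square planar is small, so a 3d d⁸ ion takes the sterically preferred tetrahedral geometry. → tetrahedral.
For [IrBr₄]³−: Each bromide is −1; balancing the −3 overall charge requires Ir(I). Iridium is a group-9 element; Ir(I) is therefore d⁸. A 5d d⁸ ion has a large crystal-field splitting; square planar leaves the high-energy d_{x²−y²} orbital empty and maximises CFSE. → square planar.

[IrBr₄]³−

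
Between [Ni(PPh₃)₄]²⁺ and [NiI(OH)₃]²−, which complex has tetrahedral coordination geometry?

[NiI(OH)₃]²−

For [Ni(PPh₃)₄]²⁺: Ligand charges: triphenylphosphine is neutral. With an overall charge of +2 the nickel centre must be in the +2 oxidation state. Nickel is a group-10 element; Ni(II) is therefore d⁸. Triphenylphosphine is a strong-field ligand (high in the spectrochemical series). A 3d d⁸ ion with strong-field ligands gains enough CFSE to favour square planar over tetrahedral. → square planar.
For [NiI(OH)₃]²−: Summing ligand charges against the −2 overall charge gives an oxidation state of +2 for nickel. Ni sits in group 10, so the d-electron count is 10 − 2 = 8. Hydroxide and iodide are weak-field ligands. With weak-field ligands the CFSE gain from square planar is small, so a 3d d⁸ ion takes the sterically preferred tetrahedral geometry. → tetrahedral.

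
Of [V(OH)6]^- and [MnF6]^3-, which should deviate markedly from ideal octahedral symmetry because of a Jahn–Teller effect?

[V(OH)6]^-: Each hydroxide is −1; balancing the −1 overall charge requires V(V). V sits in group 5, so the d-electron count is 5 − 5 = 0. The d⁰ configuration leaves the e_g set evenly filled (or empty) — no strong Jahn–Teller driving force.
[MnF6]^3-: Ligand charges: each fluoride is −1. With an overall charge of −3 the manganese centre must be in the +3 oxidation state. Manganese is a group-7 element; Mn(III) is therefore d⁴. Fluoride is a weak-field ligand for a first-row metal, so the complex is high-spin. The t₂g³e_g¹ (high-spin) configuration has an unevenly filled e_g set; the Jahn–Teller theorem predicts a tetragonal distortion (typically axial elongation) to lift the degeneracy.

[MnF6]^3-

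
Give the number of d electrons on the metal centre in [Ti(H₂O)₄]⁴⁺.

d⁰

Water is neutral; balancing the +4 overall charge requires Ti(IV).
Titanium is a group-4 element; Ti(IV) is therefore d⁰.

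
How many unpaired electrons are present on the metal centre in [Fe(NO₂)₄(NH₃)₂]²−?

Ligand charges: each nitro (N-bound nitrite) is −1; ammonia is neutral. With an overall charge of −2 the iron centre must be in the +2 oxidation state.
Group 8 minus oxidation state 2 gives a d⁶ configuration.
The spin state decides the count: Nitro (N-bound nitrite) is a strong-field ligand (high in the spectrochemical series) for a first-row metal, so the complex is low-spin.
An octahedral low-spin d⁶ ion is t₂g⁶e_g⁰, giving 0 unpaired electrons.

0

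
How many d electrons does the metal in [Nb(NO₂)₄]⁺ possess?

Each nitro (N-bound nitrite) is −1; balancing the +1 overall charge requires Nb(V).
Group 5 minus oxidation state 5 gives a d⁰ configuration.

d0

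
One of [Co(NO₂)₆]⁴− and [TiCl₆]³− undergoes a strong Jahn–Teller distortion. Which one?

[Co(NO₂)₆]⁴−: Each nitro (N-bound nitrite) is −1; balancing the −4 overall charge requires Co(II). Cobalt is a group-9 element; Co(II) is therefore d⁷. Nitro (N-bound nitrite) is a strong-field ligand (high in the spectrochemical series) for a first-row metal, so the complex is low-spin. The t₂g⁶e_g¹ (low-spin) configuration has an unevenly filled e_g set; the Jahn–Teller theorem predicts a tetragonal distortion (typically axial elongation) to lift the degeneracy.
[TiCl₆]³−: Ligand charges: each chloride is −1. With an overall charge of −3 the titanium centre must be in the +3 oxidation state. Group 4 minus oxidation state 3 gives a d¹ configuration. The d¹ configuration leaves the e_g set evenly filled (or empty) — no strong Jahn–Teller driving force.

[Co(NO₂)₆]⁴−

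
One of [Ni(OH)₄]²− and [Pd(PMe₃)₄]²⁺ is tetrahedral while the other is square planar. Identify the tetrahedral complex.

[Ni(OH)₄]²−

For [Ni(OH)₄]²−: Summing ligand charges against the −2 overall charge gives an oxidation state of +2 for nickel. Nickel is a group-10 element; Ni(II) is therefore d⁸. Hydroxide is a weak-field ligand. With weak-field ligands the CFSE gain from square planar is small, so a 3d d⁸ ion takes the sterically preferred tetrahedral geometry. → tetrahedral.
For [Pd(PMe₃)₄]²⁺: Summing ligand charges against the +2 overall charge gives an oxidation state of +2 for palladium. Pd sits in group 10, so the d-electron count is 10 − 2 = 8. A 4d d⁸ ion has a large crystal-field splitting; square planar leaves the high-energy d_{x²−y²} orbital empty and maximises CFSE. → square planar.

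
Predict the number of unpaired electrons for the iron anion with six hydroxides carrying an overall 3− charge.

5 unpaired electrons

Ligand charges: each hydroxide is −1. With an overall charge of −3 the iron centre must be in the +3 oxidation state.
Group 8 minus oxidation state 3 gives a d⁵ configuration.
The spin state decides the count: Hydroxide is a weak-field ligand for a first-row metal, so the complex is high-spin.
An octahedral high-spin d⁵ ion is t₂g³e_g², giving 5 unpaired electrons.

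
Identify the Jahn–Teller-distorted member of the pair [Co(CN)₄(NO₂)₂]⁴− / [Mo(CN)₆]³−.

[Co(CN)₄(NO₂)₂]⁴−

[Co(CN)₄(NO₂)₂]⁴−: Summing ligand charges against the −4 overall charge gives an oxidation state of +2 for cobalt. Co sits in group 9, so the d-electron count is 9 − 2 = 7. Cyanide and nitro (N-bound nitrite) are strong-field ligands (high in the spectrochemical series) for a first-row metal, so the complex is low-spin. The t₂g⁶e_g¹ (low-spin) configuration has an unevenly filled e_g set; the Jahn–Teller theorem predicts a tetragonal distortion (typically axial elongation) to lift the degeneracy.
[Mo(CN)₆]³−: Summing ligand charges against the −3 overall charge gives an oxidation state of +3 for molybdenum. Group 6 minus oxidation state 3 gives a d³ configuration. The d³ configuration leaves the e_g set evenly filled (or empty) — no strong Jahn–Teller driving force.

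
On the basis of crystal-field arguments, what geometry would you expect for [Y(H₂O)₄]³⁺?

Water is neutral; balancing the +3 overall charge requires Y(III).
Group 3 minus oxidation state 3 gives a d⁰ configuration.
Coordination number: 4.
A d⁰ ion has no crystal-field stabilisation preference between square planar and tetrahedral, so four ligands adopt the sterically favoured tetrahedral geometry.

tetrahedral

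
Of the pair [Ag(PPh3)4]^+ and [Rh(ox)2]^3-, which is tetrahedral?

For [Ag(PPh3)4]^+: Triphenylphosphine is neutral; balancing the +1 overall charge requires Ag(I). Silver is a group-11 element; Ag(I) is therefore d¹⁰. A d¹⁰ ion has no crystal-field stabilisation preference between square planar and tetrahedral, so four ligands adopt the sterically favoured tetrahedral geometry. → tetrahedral.
For [Rh(ox)2]^3-: Ligand charges: each oxalate is −2. With an overall charge of −3 the rhodium centre must be in the +1 oxidation state. Group 9 minus oxidation state 1 gives a d⁸ configuration. A 4d d⁸ ion has a large crystal-field splitting; square planar leaves the high-energy d_{x²−y²} orbital empty and maximises CFSE. → square planar.

[Ag(PPh3)4]^+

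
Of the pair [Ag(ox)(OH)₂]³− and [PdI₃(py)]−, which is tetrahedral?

For [Ag(ox)(OH)₂]³−: Summing ligand charges against the −3 overall charge gives an oxidation state of +1 for silver. Silver is a group-11 element; Ag(I) is therefore d¹⁰. A d¹⁰ ion has no crystal-field stabilisation preference between square planar and tetrahedral, so four ligands adopt the sterically favoured tetrahedral geometry. → tetrahedral.
For [PdI₃(py)]−: Each iodide is −1; pyridine is neutral; balancing the −1 overall charge requires Pd(II). Group 10 minus oxidation state 2 gives a d⁸ configuration. A 4d d⁸ ion has a large crystal-field splitting; square planar leaves the high-energy d_{x²−y²} orbital empty and maximises CFSE. → square planar.

[Ag(ox)(OH)₂]³−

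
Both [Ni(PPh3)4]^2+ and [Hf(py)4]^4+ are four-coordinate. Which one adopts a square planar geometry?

For [Ni(PPh3)4]^2+: Summing ligand charges against the +2 overall charge gives an oxidation state of +2 for nickel. Group 10 minus oxidation state 2 gives a d⁸ configuration. Triphenylphosphine is a strong-field ligand (high in the spectrochemical series). A 3d d⁸ ion with strong-field ligands gains enough CFSE to favour square planar over tetrahedral. → square planar.
For [Hf(py)4]^4+: Ligand charges: pyridine is neutral. With an overall charge of +4 the hafnium centre must be in the +4 oxidation state. Hf sits in group 4, so the d-electron count is 4 − 4 = 0. A d⁰ ion has no crystal-field stabilisation preference between square planar and tetrahedral, so four ligands adopt the sterically favoured tetrahedral geometry. → tetrahedral.

[Ni(PPh3)4]^2+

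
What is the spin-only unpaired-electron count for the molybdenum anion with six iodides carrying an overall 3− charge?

3

Summing ligand charges against the −3 overall charge gives an oxidation state of +3 for molybdenum.
Molybdenum is a group-6 element; Mo(III) is therefore d³.
In an octahedral field the d³ configuration is t₂g³e_g⁰ (only one arrangement possible), giving 3 unpaired electrons.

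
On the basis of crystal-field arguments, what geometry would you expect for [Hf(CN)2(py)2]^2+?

tetrahedral

Each cyanide is −1; pyridine is neutral; balancing the +2 overall charge requires Hf(IV).
Group 4 minus oxidation state 4 gives a d⁰ configuration.
Coordination number: 4.
A d⁰ ion has no crystal-field stabilisation preference between square planar and tetrahedral, so four ligands adopt the sterically favoured tetrahedral geometry.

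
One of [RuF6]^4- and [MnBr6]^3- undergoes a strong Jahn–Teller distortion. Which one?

[RuF6]^4-: Each fluoride is −1; balancing the −4 overall charge requires Ru(II). Group 8 minus oxidation state 2 gives a d⁶ configuration. A 4d ion has a large Δₒ and is invariably low-spin. The d⁶ configuration leaves the e_g set evenly filled (or empty) — no strong Jahn–Teller driving force.
[MnBr6]^3-: Ligand charges: each bromide is −1. With an overall charge of −3 the manganese centre must be in the +3 oxidation state. Manganese is a group-7 element; Mn(III) is therefore d⁴. Bromide is a weak-field ligand for a first-row metal, so the complex is high-spin. The t₂g³e_g¹ (high-spin) configuration has an unevenly filled e_g set; the Jahn–Teller theorem predicts a tetragonal distortion (typically axial elongation) to lift the degeneracy.

[MnBr6]^3-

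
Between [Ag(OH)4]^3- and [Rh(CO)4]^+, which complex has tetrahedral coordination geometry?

[Ag(OH)4]^3-

For [Ag(OH)4]^3-: Ligand charges: each hydroxide is −1. With an overall charge of −3 the silver centre must be in the +1 oxidation state. Group 11 minus oxidation state 1 gives a d¹⁰ configuration. A d¹⁰ ion has no crystal-field stabilisation preference between square planar and tetrahedral, so four ligands adopt the sterically favoured tetrahedral geometry. → tetrahedral.
For [Rh(CO)4]^+: Carbonyl is neutral; balancing the +1 overall charge requires Rh(I). Rh sits in group 9, so the d-electron count is 9 − 1 = 8. A 4d d⁸ ion has a large crystal-field splitting; square planar leaves the high-energy d_{x²−y²} orbital empty and maximises CFSE. → square planar.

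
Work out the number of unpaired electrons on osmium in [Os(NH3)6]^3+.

Summing ligand charges against the +3 overall charge gives an oxidation state of +3 for osmium.
Os sits in group 8, so the d-electron count is 8 − 3 = 5.
The spin state decides the count: a 5d ion has a large Δₒ and is invariably low-spin.
An octahedral low-spin d⁵ ion is t₂g⁵e_g⁰, giving 1 unpaired electron.

1 unpaired electron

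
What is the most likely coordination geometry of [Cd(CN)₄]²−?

tetrahedral

Each cyanide is −1; balancing the −2 overall charge requires Cd(II).
Group 12 minus oxidation state 2 gives a d¹⁰ configuration.
With 4 monodentate ligands the coordination number is 4.
A d¹⁰ ion has no crystal-field stabilisation preference between square planar and tetrahedral, so four ligands adopt the sterically favoured tetrahedral geometry.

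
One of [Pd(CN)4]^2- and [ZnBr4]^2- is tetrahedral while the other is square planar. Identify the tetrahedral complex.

[ZnBr4]^2-

For [Pd(CN)4]^2-: Each cyanide is −1; balancing the −2 overall charge requires Pd(II). Pd sits in group 10, so the d-electron count is 10 − 2 = 8. A 4d d⁸ ion has a large crystal-field splitting; square planar leaves the high-energy d_{x²−y²} orbital empty and maximises CFSE. → square planar.
For [ZnBr4]^2-: Ligand charges: each bromide is −1. With an overall charge of −2 the zinc centre must be in the +2 oxidation state. Zn sits in group 12, so the d-electron count is 12 − 2 = 10. A d¹⁰ ion has no crystal-field stabilisation preference between square planar and tetrahedral, so four ligands adopt the sterically favoured tetrahedral geometry. → tetrahedral.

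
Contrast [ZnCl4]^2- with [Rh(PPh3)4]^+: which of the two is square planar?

For [ZnCl4]^2-: Each chloride is −1; balancing the −2 overall charge requires Zn(II). Zinc is a group-12 element; Zn(II) is therefore d¹⁰. A d¹⁰ ion has no crystal-field stabilisation preference between square planar and tetrahedral, so four ligands adopt the sterically favoured tetrahedral geometry. → tetrahedral.
For [Rh(PPh3)4]^+: Ligand charges: triphenylphosphine is neutral. With an overall charge of +1 the rhodium centre must be in the +1 oxidation state. Rhodium is a group-9 element; Rh(I) is therefore d⁸. A 4d d⁸ ion has a large crystal-field splitting; square planar leaves the high-energy d_{x²−y²} orbital empty and maximises CFSE. → square planar.

[Rh(PPh3)4]^+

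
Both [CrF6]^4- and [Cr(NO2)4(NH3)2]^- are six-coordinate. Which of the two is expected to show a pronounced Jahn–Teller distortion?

[CrF6]^4-: Ligand charges: each fluoride is −1. With an overall charge of −4 the chromium centre must be in the +2 oxidation state. Cr sits in group 6, so the d-electron count is 6 − 2 = 4. Fluoride is a weak-field ligand for a first-row metal, so the complex is high-spin. The t₂g³e_g¹ (high-spin) configuration has an unevenly filled e_g set; the Jahn–Teller theorem predicts a tetragonal distortion (typically axial elongation) to lift the degeneracy.
[Cr(NO2)4(NH3)2]^-: Summing ligand charges against the −1 overall charge gives an oxidation state of +3 for chromium. Group 6 minus oxidation state 3 gives a d³ configuration. The d³ configuration leaves the e_g set evenly filled (or empty) — no strong Jahn–Teller driving force.

[CrF6]^4-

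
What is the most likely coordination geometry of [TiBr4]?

tetrahedral

Each bromide is −1; balancing the 0 overall charge requires Ti(IV).
Titanium is a group-4 element; Ti(IV) is therefore d⁰.
With 4 monodentate ligands the coordination number is 4.
A d⁰ ion has no crystal-field stabilisation preference between square planar and tetrahedral, so four ligands adopt the sterically favoured tetrahedral geometry.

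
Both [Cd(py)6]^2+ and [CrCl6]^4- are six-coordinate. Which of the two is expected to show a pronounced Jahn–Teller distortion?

[Cd(py)6]^2+: Ligand charges: pyridine is neutral. With an overall charge of +2 the cadmium centre must be in the +2 oxidation state. Cd sits in group 12, so the d-electron count is 12 − 2 = 10. The d¹⁰ configuration leaves the e_g set evenly filled (or empty) — no strong Jahn–Teller driving force.
[CrCl6]^4-: Summing ligand charges against the −4 overall charge gives an oxidation state of +2 for chromium. Group 6 minus oxidation state 2 gives a d⁴ configuration. Chloride is a weak-field ligand for a first-row metal, so the complex is high-spin. The t₂g³e_g¹ (high-spin) configuration has an unevenly filled e_g set; the Jahn–Teller theorem predicts a tetragonal distortion (typically axial elongation) to lift the degeneracy.

[CrCl6]^4-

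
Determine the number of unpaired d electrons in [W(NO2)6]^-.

Summing ligand charges against the −1 overall charge gives an oxidation state of +5 for tungsten.
Tungsten is a group-6 element; W(V) is therefore d¹.
In an octahedral field the d¹ configuration is t₂g¹e_g⁰ (only one arrangement possible), giving 1 unpaired electron.

1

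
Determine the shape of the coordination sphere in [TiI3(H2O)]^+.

tetrahedral

Summing ligand charges against the +1 overall charge gives an oxidation state of +4 for titanium.
Ti sits in group 4, so the d-electron count is 4 − 4 = 0.
With 4 monodentate ligands the coordination number is 4.
A d⁰ ion has no crystal-field stabilisation preference between square planar and tetrahedral, so four ligands adopt the sterically favoured tetrahedral geometry.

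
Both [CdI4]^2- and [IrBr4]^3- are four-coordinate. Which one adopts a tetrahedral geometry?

[CdI4]^2-

For [CdI4]^2-: Summing ligand charges against the −2 overall charge gives an oxidation state of +2 for cadmium. Cadmium is a group-12 element; Cd(II) is therefore d¹⁰. A d¹⁰ ion has no crystal-field stabilisation preference between square planar and tetrahedral, so four ligands adopt the sterically favoured tetrahedral geometry. → tetrahedral.
For [IrBr4]^3-: Ligand charges: each bromide is −1. With an overall charge of −3 the iridium centre must be in the +1 oxidation state. Ir sits in group 9, so the d-electron count is 9 − 1 = 8. A 5d d⁸ ion has a large crystal-field splitting; square planar leaves the high-energy d_{x²−y²} orbital empty and maximises CFSE. → square planar.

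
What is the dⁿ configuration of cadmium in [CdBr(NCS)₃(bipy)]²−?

Summing ligand charges against the −2 overall charge gives an oxidation state of +2 for cadmium.
Cadmium is a group-12 element; Cd(II) is therefore d¹⁰.

d¹⁰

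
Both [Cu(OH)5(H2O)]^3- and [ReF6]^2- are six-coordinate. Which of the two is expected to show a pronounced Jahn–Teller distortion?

[Cu(OH)5(H2O)]^3-: Ligand charges: each hydroxide is −1; water is neutral. With an overall charge of −3 the copper centre must be in the +2 oxidation state. Cu sits in group 11, so the d-electron count is 11 − 2 = 9. The t₂g⁶e_g³ configuration has an unevenly filled e_g set; the Jahn–Teller theorem predicts a tetragonal distortion (typically axial elongation) to lift the degeneracy.
[ReF6]^2-: Each fluoride is −1; balancing the −2 overall charge requires Re(IV). Rhenium is a group-7 element; Re(IV) is therefore d³. The d³ configuration leaves the e_g set evenly filled (or empty) — no strong Jahn–Teller driving force.

[Cu(OH)5(H2O)]^3-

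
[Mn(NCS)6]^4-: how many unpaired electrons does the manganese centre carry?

5 unpaired electrons

Summing ligand charges against the −4 overall charge gives an oxidation state of +2 for manganese.
Group 7 minus oxidation state 2 gives a d⁵ configuration.
The spin state decides the count: Isothiocyanate is a weak-field ligand for a first-row metal, so the complex is high-spin.
An octahedral high-spin d⁵ ion is t₂g³e_g², giving 5 unpaired electrons.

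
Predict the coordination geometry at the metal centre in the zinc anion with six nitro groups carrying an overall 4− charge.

Each nitro (N-bound nitrite) is −1; balancing the −4 overall charge requires Zn(II).
Zinc is a group-12 element; Zn(II) is therefore d¹⁰.
Coordination number: 6.
Six donors around a single metal centre give an octahedral coordination sphere.

octahedral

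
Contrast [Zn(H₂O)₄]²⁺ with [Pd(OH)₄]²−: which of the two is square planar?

For [Zn(H₂O)₄]²⁺: Ligand charges: water is neutral. With an overall charge of +2 the zinc centre must be in the +2 oxidation state. Group 12 minus oxidation state 2 gives a d¹⁰ configuration. A d¹⁰ ion has no crystal-field stabilisation preference between square planar and tetrahedral, so four ligands adopt the sterically favoured tetrahedral geometry. → tetrahedral.
For [Pd(OH)₄]²−: Summing ligand charges against the −2 overall charge gives an oxidation state of +2 for palladium. Pd sits in group 10, so the d-electron count is 10 − 2 = 8. A 4d d⁸ ion has a large crystal-field splitting; square planar leaves the high-energy d_{x²−y²} orbital empty and maximises CFSE. → square planar.

[Pd(OH)₄]²−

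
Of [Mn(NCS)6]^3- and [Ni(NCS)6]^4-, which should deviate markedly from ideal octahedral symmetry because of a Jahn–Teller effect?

[Mn(NCS)6]^3-

[Mn(NCS)6]^3-: Summing ligand charges against the −3 overall charge gives an oxidation state of +3 for manganese. Group 7 minus oxidation state 3 gives a d⁴ configuration. Isothiocyanate is a weak-field ligand for a first-row metal, so the complex is high-spin. The t₂g³e_g¹ (high-spin) configuration has an unevenly filled e_g set; the Jahn–Teller theorem predicts a tetragonal distortion (typically axial elongation) to lift the degeneracy.
[Ni(NCS)6]^4-: Each isothiocyanate is −1; balancing the −4 overall charge requires Ni(II). Nickel is a group-10 element; Ni(II) is therefore d⁸. The d⁸ configuration leaves the e_g set evenly filled (or empty) — no strong Jahn–Teller driving force.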